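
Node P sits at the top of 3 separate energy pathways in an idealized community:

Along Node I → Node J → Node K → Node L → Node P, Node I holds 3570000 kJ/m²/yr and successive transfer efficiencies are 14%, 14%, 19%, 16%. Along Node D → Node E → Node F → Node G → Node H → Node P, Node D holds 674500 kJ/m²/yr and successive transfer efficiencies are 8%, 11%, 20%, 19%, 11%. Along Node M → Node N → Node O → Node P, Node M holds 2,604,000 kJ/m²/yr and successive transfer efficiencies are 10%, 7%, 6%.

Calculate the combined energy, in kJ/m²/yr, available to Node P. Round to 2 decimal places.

Via Node I: 3570000 × 0.14 × 0.14 × 0.19 × 0.16 = 2127.1488 kJ/m²/yr
Via Node D: 674500 × 0.08 × 0.11 × 0.2 × 0.19 × 0.11 = 24.810808 kJ/m²/yr
Via Node M: 2604000 × 0.1 × 0.07 × 0.06 = 1093.68 kJ/m²/yr
Total at Node P: 2127.1488 + 24.810808 + 1093.68 = 3245.639608 kJ/m²/yr

3245.64 kJ/m²/yr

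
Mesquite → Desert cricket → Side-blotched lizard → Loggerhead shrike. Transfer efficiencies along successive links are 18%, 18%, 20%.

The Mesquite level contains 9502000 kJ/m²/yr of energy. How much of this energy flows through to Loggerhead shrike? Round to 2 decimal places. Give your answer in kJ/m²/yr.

61572.96 kJ/m²/yr

Desert cricket: 9502000 × 0.18 = 1710360 kJ/m²/yr
Side-blotched lizard: 1710360 × 0.18 = 307864.8 kJ/m²/yr
Loggerhead shrike: 307864.8 × 0.2 = 61572.96 kJ/m²/yr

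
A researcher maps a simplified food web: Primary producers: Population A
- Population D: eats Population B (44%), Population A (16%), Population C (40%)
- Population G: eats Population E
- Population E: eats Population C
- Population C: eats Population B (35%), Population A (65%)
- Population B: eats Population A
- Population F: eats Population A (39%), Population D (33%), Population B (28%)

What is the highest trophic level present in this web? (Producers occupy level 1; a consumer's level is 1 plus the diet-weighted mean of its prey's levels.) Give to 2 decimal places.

4.35

Population B: 1 + 1 = 2
Population C: 1 + (0.35×2 + 0.65×1) = 2.35
Population D: 1 + (0.44×2 + 0.16×1 + 0.4×2.35) = 2.98
Population E: 1 + 2.35 = 3.35
Population F: 1 + (0.39×1 + 0.33×2.98 + 0.28×2) = 2.9334
Population G: 1 + 3.35 = 4.35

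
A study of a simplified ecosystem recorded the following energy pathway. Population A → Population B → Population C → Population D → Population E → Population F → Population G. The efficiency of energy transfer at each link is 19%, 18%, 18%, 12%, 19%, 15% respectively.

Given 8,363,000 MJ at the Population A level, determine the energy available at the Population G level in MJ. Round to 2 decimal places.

176.07 MJ

Population B: 8363000 × 0.19 = 1588970 MJ
Population C: 1588970 × 0.18 = 286014.6 MJ
Population D: 286014.6 × 0.18 = 51482.628 MJ
Population E: 51482.628 × 0.12 = 6177.91536 MJ
Population F: 6177.91536 × 0.19 = 1173.8039184 MJ
Population G: 1173.8039184 × 0.15 = 176.07058776 MJ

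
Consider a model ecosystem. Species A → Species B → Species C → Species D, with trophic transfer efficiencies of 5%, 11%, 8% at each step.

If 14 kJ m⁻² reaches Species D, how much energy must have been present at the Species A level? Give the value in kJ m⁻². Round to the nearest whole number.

31818 kJ m⁻²

Cumulative transfer efficiency: 0.05 × 0.11 × 0.08 = 0.00044
Species A energy = 14 / 0.00044 = 31818 kJ m⁻²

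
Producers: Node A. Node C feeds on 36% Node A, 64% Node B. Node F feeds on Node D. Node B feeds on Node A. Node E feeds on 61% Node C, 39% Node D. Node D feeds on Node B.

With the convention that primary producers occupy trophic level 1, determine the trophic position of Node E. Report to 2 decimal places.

3.78

Node B: 1 + 1 = 2
Node C: 1 + (0.36×1 + 0.64×2) = 2.64
Node D: 1 + 2 = 3
Node E: 1 + (0.61×2.64 + 0.39×3) = 3.7804
Node F: 1 + 3 = 4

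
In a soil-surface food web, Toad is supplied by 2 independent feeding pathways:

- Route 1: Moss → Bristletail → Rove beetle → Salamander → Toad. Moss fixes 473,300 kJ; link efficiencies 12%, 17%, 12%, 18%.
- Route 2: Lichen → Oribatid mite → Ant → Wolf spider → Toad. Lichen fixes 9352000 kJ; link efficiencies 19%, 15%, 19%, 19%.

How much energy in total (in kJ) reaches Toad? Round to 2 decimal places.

Route 1: 473300 × 0.12 × 0.17 × 0.12 × 0.18 = 208.554912 kJ
Route 2: 9352000 × 0.19 × 0.15 × 0.19 × 0.19 = 9621.8052 kJ
Total at Toad: 208.554912 + 9621.8052 = 9830.360112 kJ

9830.36 kJ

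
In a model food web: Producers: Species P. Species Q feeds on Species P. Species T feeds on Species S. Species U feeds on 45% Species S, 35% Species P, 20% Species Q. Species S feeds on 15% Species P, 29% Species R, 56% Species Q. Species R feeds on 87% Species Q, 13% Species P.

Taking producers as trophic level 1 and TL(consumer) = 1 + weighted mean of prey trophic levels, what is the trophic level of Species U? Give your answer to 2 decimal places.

Species Q: 1 + 1 = 2
Species R: 1 + (0.87×2 + 0.13×1) = 2.87
Species S: 1 + (0.15×1 + 0.29×2.87 + 0.56×2) = 3.1023
Species T: 1 + 3.1023 = 4.1023
Species U: 1 + (0.45×3.1023 + 0.35×1 + 0.2×2) = 3.146035

3.15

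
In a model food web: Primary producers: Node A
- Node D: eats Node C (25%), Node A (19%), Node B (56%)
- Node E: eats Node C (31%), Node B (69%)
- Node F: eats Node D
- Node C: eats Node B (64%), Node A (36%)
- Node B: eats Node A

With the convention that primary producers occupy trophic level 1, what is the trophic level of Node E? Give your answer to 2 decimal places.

3.20

Node B: 1 + 1 = 2
Node C: 1 + (0.64×2 + 0.36×1) = 2.64
Node D: 1 + (0.25×2.64 + 0.19×1 + 0.56×2) = 2.97
Node E: 1 + (0.31×2.64 + 0.69×2) = 3.1984
Node F: 1 + 2.97 = 3.97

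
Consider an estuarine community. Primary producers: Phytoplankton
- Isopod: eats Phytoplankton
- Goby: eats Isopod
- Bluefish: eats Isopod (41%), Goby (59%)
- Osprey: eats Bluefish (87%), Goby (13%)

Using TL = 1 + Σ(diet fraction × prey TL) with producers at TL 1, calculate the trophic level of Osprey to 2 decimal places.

Isopod: 1 + 1 = 2
Goby: 1 + 2 = 3
Bluefish: 1 + (0.41×2 + 0.59×3) = 3.59
Osprey: 1 + (0.87×3.59 + 0.13×3) = 4.5133

4.51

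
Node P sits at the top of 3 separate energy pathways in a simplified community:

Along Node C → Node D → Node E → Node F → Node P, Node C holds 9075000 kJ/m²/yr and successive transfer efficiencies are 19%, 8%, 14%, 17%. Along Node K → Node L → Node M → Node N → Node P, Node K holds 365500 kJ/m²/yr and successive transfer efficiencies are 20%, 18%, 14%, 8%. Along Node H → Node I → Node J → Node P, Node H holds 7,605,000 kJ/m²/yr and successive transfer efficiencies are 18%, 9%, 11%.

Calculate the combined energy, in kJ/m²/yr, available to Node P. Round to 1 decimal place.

Via Node C: 9075000 × 0.19 × 0.08 × 0.14 × 0.17 = 3282.972 kJ/m²/yr
Via Node K: 365500 × 0.2 × 0.18 × 0.14 × 0.08 = 147.3696 kJ/m²/yr
Via Node H: 7605000 × 0.18 × 0.09 × 0.11 = 13552.11 kJ/m²/yr
Total at Node P: 3282.972 + 147.3696 + 13552.11 = 16982.4516 kJ/m²/yr

16982.5 kJ/m²/yr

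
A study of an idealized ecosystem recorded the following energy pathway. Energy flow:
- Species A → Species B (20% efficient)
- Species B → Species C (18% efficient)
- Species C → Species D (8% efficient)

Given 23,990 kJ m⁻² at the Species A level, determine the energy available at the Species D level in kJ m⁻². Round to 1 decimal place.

Species B: 23990 × 0.2 = 4798 kJ m⁻²
Species C: 4798 × 0.18 = 863.64 kJ m⁻²
Species D: 863.64 × 0.08 = 69.0912 kJ m⁻²

69.1 kJ m⁻²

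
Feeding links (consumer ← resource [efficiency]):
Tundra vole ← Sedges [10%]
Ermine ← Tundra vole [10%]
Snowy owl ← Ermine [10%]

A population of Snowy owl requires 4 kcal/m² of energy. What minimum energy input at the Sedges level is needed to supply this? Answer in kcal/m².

4000 kcal/m²

Cumulative transfer efficiency: 0.1 × 0.1 × 0.1 = 0.001
Sedges energy = 4 / 0.001 = 4000 kcal/m²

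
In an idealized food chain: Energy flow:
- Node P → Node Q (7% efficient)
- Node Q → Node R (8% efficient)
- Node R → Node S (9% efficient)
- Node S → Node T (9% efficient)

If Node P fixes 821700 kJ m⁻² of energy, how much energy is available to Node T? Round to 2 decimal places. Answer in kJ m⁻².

Node Q: 821700 × 0.07 = 57519 kJ m⁻²
Node R: 57519 × 0.08 = 4601.52 kJ m⁻²
Node S: 4601.52 × 0.09 = 414.1368 kJ m⁻²
Node T: 414.1368 × 0.09 = 37.272312 kJ m⁻²

37.27 kJ m⁻²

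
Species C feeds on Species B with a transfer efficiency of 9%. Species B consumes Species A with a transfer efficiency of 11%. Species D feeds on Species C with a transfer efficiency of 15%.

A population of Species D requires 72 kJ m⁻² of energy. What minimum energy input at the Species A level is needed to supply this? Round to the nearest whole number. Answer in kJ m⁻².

Cumulative transfer efficiency: 0.11 × 0.09 × 0.15 = 0.001485
Species A energy = 72 / 0.001485 = 48485 kJ m⁻²

48485 kJ m⁻²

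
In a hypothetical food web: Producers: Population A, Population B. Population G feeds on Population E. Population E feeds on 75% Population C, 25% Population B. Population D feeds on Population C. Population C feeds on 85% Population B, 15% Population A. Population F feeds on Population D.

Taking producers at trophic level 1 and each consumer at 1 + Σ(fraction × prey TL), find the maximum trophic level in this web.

4

Population C: 1 + (0.85×1 + 0.15×1) = 2
Population D: 1 + 2 = 3
Population E: 1 + (0.75×2 + 0.25×1) = 2.75
Population F: 1 + 3 = 4
Population G: 1 + 2.75 = 3.75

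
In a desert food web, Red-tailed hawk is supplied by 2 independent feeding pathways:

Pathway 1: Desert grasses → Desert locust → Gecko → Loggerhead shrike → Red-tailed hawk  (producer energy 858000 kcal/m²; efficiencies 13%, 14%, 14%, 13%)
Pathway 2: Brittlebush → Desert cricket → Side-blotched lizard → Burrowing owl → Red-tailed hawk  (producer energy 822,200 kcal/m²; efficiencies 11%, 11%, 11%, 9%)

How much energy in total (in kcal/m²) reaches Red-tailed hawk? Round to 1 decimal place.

382.7 kcal/m²

Pathway 1: 858000 × 0.13 × 0.14 × 0.14 × 0.13 = 284.20392 kcal/m²
Pathway 2: 822200 × 0.11 × 0.11 × 0.11 × 0.09 = 98.491338 kcal/m²
Total at Red-tailed hawk: 284.20392 + 98.491338 = 382.695258 kcal/m²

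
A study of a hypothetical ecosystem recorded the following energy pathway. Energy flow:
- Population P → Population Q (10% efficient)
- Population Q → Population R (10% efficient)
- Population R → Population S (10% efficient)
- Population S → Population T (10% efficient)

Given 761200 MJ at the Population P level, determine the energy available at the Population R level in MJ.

Population Q: 761200 × 0.1 = 76120 MJ
Population R: 76120 × 0.1 = 7612 MJ

7612 MJ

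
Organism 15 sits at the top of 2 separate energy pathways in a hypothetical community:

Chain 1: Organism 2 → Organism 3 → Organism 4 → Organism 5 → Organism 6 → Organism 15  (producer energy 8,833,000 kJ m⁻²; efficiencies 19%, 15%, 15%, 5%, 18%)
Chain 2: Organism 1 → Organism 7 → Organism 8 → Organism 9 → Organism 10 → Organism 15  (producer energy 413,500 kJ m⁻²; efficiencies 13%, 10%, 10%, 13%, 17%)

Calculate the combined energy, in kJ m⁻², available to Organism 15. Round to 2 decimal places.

351.73 kJ m⁻²

Chain 1: 8833000 × 0.19 × 0.15 × 0.15 × 0.05 × 0.18 = 339.849675 kJ m⁻²
Chain 2: 413500 × 0.13 × 0.1 × 0.1 × 0.13 × 0.17 = 11.879855 kJ m⁻²
Total at Organism 15: 339.849675 + 11.879855 = 351.72953 kJ m⁻²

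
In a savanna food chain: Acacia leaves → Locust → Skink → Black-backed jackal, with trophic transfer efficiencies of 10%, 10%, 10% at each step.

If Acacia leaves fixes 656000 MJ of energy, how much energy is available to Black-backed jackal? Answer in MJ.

656 MJ

Locust: 656000 × 0.1 = 65600 MJ
Skink: 65600 × 0.1 = 6560 MJ
Black-backed jackal: 6560 × 0.1 = 656 MJ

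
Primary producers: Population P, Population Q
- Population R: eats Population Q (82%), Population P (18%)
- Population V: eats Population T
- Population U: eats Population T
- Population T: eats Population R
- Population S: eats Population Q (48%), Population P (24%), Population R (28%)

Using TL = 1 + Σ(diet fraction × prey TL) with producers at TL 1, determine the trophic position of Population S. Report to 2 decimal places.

2.28

Population R: 1 + (0.82×1 + 0.18×1) = 2
Population S: 1 + (0.48×1 + 0.24×1 + 0.28×2) = 2.28
Population T: 1 + 2 = 3
Population U: 1 + 3 = 4
Population V: 1 + 3 = 4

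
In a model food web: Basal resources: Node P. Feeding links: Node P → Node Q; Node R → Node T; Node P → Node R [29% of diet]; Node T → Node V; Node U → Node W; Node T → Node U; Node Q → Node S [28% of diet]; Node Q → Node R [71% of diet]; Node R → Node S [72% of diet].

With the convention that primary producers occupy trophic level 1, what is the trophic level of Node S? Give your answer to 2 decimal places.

3.51

Node Q: 1 + 1 = 2
Node R: 1 + (0.71×2 + 0.29×1) = 2.71
Node S: 1 + (0.28×2 + 0.72×2.71) = 3.5112
Node T: 1 + 2.71 = 3.71
Node U: 1 + 3.71 = 4.71
Node V: 1 + 3.71 = 4.71
Node W: 1 + 4.71 = 5.71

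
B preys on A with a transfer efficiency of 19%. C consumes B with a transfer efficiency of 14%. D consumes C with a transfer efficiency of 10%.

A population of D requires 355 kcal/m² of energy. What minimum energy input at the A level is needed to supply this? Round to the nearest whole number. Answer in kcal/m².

Cumulative transfer efficiency: 0.19 × 0.14 × 0.1 = 0.00266
A energy = 355 / 0.00266 = 133459 kcal/m²

133459 kcal/m²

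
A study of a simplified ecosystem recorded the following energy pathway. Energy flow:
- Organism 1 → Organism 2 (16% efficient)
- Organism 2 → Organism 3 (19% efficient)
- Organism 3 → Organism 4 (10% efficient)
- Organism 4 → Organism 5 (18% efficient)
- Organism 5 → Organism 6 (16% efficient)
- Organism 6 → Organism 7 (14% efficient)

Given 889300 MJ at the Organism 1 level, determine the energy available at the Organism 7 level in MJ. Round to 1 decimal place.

10.9 MJ

Organism 2: 889300 × 0.16 = 142288 MJ
Organism 3: 142288 × 0.19 = 27034.72 MJ
Organism 4: 27034.72 × 0.1 = 2703.472 MJ
Organism 5: 2703.472 × 0.18 = 486.62496 MJ
Organism 6: 486.62496 × 0.16 = 77.8599936 MJ
Organism 7: 77.8599936 × 0.14 = 10.900399104 MJ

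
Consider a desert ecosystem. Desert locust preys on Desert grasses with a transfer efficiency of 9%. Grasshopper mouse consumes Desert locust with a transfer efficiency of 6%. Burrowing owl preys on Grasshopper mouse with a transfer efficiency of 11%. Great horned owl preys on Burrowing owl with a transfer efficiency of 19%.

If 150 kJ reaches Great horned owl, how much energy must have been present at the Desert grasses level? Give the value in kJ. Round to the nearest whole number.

1329080 kJ

Cumulative transfer efficiency: 0.09 × 0.06 × 0.11 × 0.19 = 0.00011286
Desert grasses energy = 150 / 0.00011286 = 1329080 kJ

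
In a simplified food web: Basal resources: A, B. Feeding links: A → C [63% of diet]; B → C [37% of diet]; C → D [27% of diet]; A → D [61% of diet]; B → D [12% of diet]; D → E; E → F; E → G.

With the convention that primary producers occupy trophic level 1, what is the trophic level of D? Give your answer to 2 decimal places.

2.27

C: 1 + (0.63×1 + 0.37×1) = 2
D: 1 + (0.27×2 + 0.61×1 + 0.12×1) = 2.27
E: 1 + 2.27 = 3.27
F: 1 + 3.27 = 4.27
G: 1 + 3.27 = 4.27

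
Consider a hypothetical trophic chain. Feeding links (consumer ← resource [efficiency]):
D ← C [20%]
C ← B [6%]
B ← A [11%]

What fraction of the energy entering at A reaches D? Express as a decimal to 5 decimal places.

Product of link efficiencies: 0.11 × 0.06 × 0.2 = 0.00132

0.00132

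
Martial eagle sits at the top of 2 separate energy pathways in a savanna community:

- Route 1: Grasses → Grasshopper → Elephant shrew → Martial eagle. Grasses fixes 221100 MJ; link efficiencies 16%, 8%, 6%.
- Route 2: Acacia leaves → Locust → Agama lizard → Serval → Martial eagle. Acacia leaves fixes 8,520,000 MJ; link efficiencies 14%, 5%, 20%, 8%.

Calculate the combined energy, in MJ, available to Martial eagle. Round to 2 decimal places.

Route 1: 221100 × 0.16 × 0.08 × 0.06 = 169.8048 MJ
Route 2: 8520000 × 0.14 × 0.05 × 0.2 × 0.08 = 954.24 MJ
Total at Martial eagle: 169.8048 + 954.24 = 1124.0448 MJ

1124.04 MJ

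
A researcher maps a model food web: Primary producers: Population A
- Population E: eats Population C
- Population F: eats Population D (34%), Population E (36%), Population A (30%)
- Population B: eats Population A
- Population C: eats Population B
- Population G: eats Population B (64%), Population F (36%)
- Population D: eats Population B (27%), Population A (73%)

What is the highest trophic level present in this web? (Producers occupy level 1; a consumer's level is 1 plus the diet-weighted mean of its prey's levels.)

Population B: 1 + 1 = 2
Population C: 1 + 2 = 3
Population D: 1 + (0.27×2 + 0.73×1) = 2.27
Population E: 1 + 3 = 4
Population F: 1 + (0.34×2.27 + 0.36×4 + 0.3×1) = 3.5118
Population G: 1 + (0.64×2 + 0.36×3.5118) = 3.544248

4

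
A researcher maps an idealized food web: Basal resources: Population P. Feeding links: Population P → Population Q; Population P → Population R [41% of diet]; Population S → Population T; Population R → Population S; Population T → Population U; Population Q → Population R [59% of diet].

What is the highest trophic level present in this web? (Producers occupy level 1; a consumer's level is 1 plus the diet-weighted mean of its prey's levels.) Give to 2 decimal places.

5.59

Population Q: 1 + 1 = 2
Population R: 1 + (0.59×2 + 0.41×1) = 2.59
Population S: 1 + 2.59 = 3.59
Population T: 1 + 3.59 = 4.59
Population U: 1 + 4.59 = 5.59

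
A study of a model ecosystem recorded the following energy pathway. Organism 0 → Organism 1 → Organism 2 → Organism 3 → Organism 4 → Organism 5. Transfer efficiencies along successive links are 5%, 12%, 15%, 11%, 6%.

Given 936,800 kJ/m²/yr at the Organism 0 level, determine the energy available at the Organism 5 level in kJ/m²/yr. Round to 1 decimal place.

Organism 1: 936800 × 0.05 = 46840 kJ/m²/yr
Organism 2: 46840 × 0.12 = 5620.8 kJ/m²/yr
Organism 3: 5620.8 × 0.15 = 843.12 kJ/m²/yr
Organism 4: 843.12 × 0.11 = 92.7432 kJ/m²/yr
Organism 5: 92.7432 × 0.06 = 5.564592 kJ/m²/yr

5.6 kJ/m²/yr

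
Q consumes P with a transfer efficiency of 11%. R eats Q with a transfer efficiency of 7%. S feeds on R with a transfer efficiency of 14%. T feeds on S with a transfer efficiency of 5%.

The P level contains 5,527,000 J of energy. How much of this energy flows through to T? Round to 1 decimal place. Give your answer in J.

Q: 5527000 × 0.11 = 607970 J
R: 607970 × 0.07 = 42557.9 J
S: 42557.9 × 0.14 = 5958.106 J
T: 5958.106 × 0.05 = 297.9053 J

297.9 J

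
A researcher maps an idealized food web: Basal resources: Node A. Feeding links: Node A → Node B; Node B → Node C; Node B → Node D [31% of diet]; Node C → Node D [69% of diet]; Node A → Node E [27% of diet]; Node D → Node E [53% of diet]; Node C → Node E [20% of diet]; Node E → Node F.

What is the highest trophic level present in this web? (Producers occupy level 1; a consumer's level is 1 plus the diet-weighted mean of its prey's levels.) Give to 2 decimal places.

Node B: 1 + 1 = 2
Node C: 1 + 2 = 3
Node D: 1 + (0.31×2 + 0.69×3) = 3.69
Node E: 1 + (0.27×1 + 0.53×3.69 + 0.2×3) = 3.8257
Node F: 1 + 3.8257 = 4.8257

4.83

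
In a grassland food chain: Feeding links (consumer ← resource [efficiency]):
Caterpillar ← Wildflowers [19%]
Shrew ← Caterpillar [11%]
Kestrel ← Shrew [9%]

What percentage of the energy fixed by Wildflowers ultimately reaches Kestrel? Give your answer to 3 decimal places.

0.188%

Product of link efficiencies: 0.19 × 0.11 × 0.09 = 0.001881
As a percentage: 0.001881 × 100 = 0.188%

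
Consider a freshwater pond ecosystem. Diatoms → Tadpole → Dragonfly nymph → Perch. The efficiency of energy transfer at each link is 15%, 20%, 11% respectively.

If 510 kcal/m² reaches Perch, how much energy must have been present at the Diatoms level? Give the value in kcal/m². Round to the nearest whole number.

154545 kcal/m²

Cumulative transfer efficiency: 0.15 × 0.2 × 0.11 = 0.0033
Diatoms energy = 510 / 0.0033 = 154545 kcal/m²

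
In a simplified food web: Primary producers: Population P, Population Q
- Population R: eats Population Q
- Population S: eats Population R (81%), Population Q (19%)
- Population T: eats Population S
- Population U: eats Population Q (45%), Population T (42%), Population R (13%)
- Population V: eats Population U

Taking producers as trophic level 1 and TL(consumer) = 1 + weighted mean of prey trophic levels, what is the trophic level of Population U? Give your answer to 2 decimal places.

Population R: 1 + 1 = 2
Population S: 1 + (0.81×2 + 0.19×1) = 2.81
Population T: 1 + 2.81 = 3.81
Population U: 1 + (0.45×1 + 0.42×3.81 + 0.13×2) = 3.3102
Population V: 1 + 3.3102 = 4.3102

3.31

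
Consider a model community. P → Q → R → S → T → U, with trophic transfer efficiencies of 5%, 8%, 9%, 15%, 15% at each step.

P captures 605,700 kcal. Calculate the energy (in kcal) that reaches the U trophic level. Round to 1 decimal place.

4.9 kcal

Q: 605700 × 0.05 = 30285 kcal
R: 30285 × 0.08 = 2422.8 kcal
S: 2422.8 × 0.09 = 218.052 kcal
T: 218.052 × 0.15 = 32.7078 kcal
U: 32.7078 × 0.15 = 4.90617 kcal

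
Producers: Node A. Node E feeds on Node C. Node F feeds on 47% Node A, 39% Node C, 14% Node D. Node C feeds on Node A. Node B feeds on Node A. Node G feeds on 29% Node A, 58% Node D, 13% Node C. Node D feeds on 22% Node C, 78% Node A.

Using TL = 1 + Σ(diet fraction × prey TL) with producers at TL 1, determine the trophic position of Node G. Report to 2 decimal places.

2.84

Node B: 1 + 1 = 2
Node C: 1 + 1 = 2
Node D: 1 + (0.22×2 + 0.78×1) = 2.22
Node E: 1 + 2 = 3
Node F: 1 + (0.47×1 + 0.39×2 + 0.14×2.22) = 2.5608
Node G: 1 + (0.29×1 + 0.58×2.22 + 0.13×2) = 2.8376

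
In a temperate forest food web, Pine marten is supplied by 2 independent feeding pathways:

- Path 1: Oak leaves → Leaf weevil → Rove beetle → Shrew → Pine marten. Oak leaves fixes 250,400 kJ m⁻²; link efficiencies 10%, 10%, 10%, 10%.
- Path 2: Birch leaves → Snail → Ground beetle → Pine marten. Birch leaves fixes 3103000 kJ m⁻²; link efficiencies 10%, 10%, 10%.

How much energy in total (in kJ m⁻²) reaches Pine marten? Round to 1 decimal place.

3128.0 kJ m⁻²

Path 1: 250400 × 0.1 × 0.1 × 0.1 × 0.1 = 25.04 kJ m⁻²
Path 2: 3103000 × 0.1 × 0.1 × 0.1 = 3103 kJ m⁻²
Total at Pine marten: 25.04 + 3103 = 3128.04 kJ m⁻²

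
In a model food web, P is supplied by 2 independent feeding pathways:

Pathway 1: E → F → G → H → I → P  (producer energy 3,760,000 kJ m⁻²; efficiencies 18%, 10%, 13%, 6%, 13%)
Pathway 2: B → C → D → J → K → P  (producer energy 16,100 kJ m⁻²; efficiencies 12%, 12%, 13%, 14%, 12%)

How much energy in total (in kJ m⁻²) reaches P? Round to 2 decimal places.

69.13 kJ m⁻²

Pathway 1: 3760000 × 0.18 × 0.1 × 0.13 × 0.06 × 0.13 = 68.62752 kJ m⁻²
Pathway 2: 16100 × 0.12 × 0.12 × 0.13 × 0.14 × 0.12 = 0.50633856 kJ m⁻²
Total at P: 68.62752 + 0.50633856 = 69.13385856 kJ m⁻²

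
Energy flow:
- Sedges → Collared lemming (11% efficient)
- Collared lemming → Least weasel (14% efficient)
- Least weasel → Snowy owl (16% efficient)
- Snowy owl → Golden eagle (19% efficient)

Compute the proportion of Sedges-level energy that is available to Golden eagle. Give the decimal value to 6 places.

0.000468

Product of link efficiencies: 0.11 × 0.14 × 0.16 × 0.19 = 0.00046816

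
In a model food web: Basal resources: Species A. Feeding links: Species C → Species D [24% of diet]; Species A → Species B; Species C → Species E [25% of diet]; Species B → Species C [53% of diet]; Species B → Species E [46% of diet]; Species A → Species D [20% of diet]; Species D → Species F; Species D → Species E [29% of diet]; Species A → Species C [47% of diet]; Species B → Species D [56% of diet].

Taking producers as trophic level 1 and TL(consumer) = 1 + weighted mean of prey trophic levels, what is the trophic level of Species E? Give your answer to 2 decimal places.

Species B: 1 + 1 = 2
Species C: 1 + (0.47×1 + 0.53×2) = 2.53
Species D: 1 + (0.2×1 + 0.56×2 + 0.24×2.53) = 2.9272
Species E: 1 + (0.29×2.9272 + 0.25×2.53 + 0.46×2) = 3.401388
Species F: 1 + 2.9272 = 3.9272

3.40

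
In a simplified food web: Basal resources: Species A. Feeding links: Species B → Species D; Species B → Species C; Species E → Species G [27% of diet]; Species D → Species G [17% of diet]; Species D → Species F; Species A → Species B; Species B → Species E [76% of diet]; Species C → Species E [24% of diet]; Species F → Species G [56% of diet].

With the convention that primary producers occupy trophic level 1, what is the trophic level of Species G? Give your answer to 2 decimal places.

Species B: 1 + 1 = 2
Species C: 1 + 2 = 3
Species D: 1 + 2 = 3
Species E: 1 + (0.24×3 + 0.76×2) = 3.24
Species F: 1 + 3 = 4
Species G: 1 + (0.27×3.24 + 0.56×4 + 0.17×3) = 4.6248

4.62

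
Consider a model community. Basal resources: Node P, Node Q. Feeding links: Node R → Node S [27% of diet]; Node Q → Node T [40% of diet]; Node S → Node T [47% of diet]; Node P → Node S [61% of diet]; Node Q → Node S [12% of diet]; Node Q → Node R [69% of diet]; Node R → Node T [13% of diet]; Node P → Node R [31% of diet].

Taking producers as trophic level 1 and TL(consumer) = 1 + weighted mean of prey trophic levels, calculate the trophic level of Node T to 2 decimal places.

Node R: 1 + (0.69×1 + 0.31×1) = 2
Node S: 1 + (0.27×2 + 0.12×1 + 0.61×1) = 2.27
Node T: 1 + (0.47×2.27 + 0.4×1 + 0.13×2) = 2.7269

2.73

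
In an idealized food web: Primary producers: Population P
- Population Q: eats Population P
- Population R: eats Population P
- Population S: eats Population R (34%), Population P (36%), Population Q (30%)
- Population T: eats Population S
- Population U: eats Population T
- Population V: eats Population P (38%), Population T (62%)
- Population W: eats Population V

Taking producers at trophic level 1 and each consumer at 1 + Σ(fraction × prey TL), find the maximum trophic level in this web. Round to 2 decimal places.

4.64

Population Q: 1 + 1 = 2
Population R: 1 + 1 = 2
Population S: 1 + (0.34×2 + 0.36×1 + 0.3×2) = 2.64
Population T: 1 + 2.64 = 3.64
Population U: 1 + 3.64 = 4.64
Population V: 1 + (0.38×1 + 0.62×3.64) = 3.6368
Population W: 1 + 3.6368 = 4.6368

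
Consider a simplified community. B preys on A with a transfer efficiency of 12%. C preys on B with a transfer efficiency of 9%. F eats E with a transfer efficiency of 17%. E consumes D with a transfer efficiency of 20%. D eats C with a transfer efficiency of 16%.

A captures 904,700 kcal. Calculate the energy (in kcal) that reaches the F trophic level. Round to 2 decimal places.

B: 904700 × 0.12 = 108564 kcal
C: 108564 × 0.09 = 9770.76 kcal
D: 9770.76 × 0.16 = 1563.3216 kcal
E: 1563.3216 × 0.2 = 312.66432 kcal
F: 312.66432 × 0.17 = 53.1529344 kcal

53.15 kcal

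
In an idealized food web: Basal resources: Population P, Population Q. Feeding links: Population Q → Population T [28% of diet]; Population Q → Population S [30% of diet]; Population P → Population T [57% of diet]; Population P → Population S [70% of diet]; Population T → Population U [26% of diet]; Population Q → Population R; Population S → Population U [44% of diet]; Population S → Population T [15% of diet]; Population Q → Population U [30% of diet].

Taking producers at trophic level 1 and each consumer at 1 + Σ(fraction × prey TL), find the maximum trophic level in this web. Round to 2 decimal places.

2.74

Population R: 1 + 1 = 2
Population S: 1 + (0.7×1 + 0.3×1) = 2
Population T: 1 + (0.15×2 + 0.57×1 + 0.28×1) = 2.15
Population U: 1 + (0.26×2.15 + 0.44×2 + 0.3×1) = 2.739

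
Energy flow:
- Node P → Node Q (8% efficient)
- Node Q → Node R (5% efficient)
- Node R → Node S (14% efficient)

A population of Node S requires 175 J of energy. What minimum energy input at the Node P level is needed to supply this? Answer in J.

Cumulative transfer efficiency: 0.08 × 0.05 × 0.14 = 0.00056
Node P energy = 175 / 0.00056 = 312500 J

312500 J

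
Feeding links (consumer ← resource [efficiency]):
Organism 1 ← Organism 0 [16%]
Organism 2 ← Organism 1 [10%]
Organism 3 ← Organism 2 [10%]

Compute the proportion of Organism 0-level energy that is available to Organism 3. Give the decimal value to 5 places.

Product of link efficiencies: 0.16 × 0.1 × 0.1 = 0.0016

0.00160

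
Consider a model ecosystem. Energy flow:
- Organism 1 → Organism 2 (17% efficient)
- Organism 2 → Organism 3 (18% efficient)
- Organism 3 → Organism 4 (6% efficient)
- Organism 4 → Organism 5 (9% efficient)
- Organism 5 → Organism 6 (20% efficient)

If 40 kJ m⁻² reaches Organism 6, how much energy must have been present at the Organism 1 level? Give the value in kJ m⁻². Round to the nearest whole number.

1210361 kJ m⁻²

Cumulative transfer efficiency: 0.17 × 0.18 × 0.06 × 0.09 × 0.2 = 0.000033048
Organism 1 energy = 40 / 0.000033048 = 1210361 kJ m⁻²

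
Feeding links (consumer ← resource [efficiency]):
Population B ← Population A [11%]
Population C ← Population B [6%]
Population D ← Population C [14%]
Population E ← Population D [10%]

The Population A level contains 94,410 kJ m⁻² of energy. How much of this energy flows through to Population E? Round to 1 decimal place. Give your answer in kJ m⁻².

8.7 kJ m⁻²

Population B: 94410 × 0.11 = 10385.1 kJ m⁻²
Population C: 10385.1 × 0.06 = 623.106 kJ m⁻²
Population D: 623.106 × 0.14 = 87.23484 kJ m⁻²
Population E: 87.23484 × 0.1 = 8.723484 kJ m⁻²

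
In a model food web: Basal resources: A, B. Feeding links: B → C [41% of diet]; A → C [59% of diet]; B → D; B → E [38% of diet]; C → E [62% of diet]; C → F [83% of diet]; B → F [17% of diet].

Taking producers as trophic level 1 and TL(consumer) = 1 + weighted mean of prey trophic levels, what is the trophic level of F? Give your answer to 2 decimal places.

2.83

C: 1 + (0.41×1 + 0.59×1) = 2
D: 1 + 1 = 2
E: 1 + (0.38×1 + 0.62×2) = 2.62
F: 1 + (0.83×2 + 0.17×1) = 2.83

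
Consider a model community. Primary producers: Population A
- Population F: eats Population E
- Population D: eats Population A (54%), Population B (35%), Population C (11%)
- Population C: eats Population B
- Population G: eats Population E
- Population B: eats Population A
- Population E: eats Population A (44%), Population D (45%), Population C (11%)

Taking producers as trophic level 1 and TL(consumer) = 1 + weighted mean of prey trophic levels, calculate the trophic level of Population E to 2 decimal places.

Population B: 1 + 1 = 2
Population C: 1 + 2 = 3
Population D: 1 + (0.54×1 + 0.35×2 + 0.11×3) = 2.57
Population E: 1 + (0.44×1 + 0.45×2.57 + 0.11×3) = 2.9265
Population F: 1 + 2.9265 = 3.9265
Population G: 1 + 2.9265 = 3.9265

2.93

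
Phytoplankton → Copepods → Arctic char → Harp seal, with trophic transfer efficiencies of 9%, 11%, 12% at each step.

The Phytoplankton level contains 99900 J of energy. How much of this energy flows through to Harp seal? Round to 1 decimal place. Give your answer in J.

118.7 J

Copepods: 99900 × 0.09 = 8991 J
Arctic char: 8991 × 0.11 = 989.01 J
Harp seal: 989.01 × 0.12 = 118.6812 J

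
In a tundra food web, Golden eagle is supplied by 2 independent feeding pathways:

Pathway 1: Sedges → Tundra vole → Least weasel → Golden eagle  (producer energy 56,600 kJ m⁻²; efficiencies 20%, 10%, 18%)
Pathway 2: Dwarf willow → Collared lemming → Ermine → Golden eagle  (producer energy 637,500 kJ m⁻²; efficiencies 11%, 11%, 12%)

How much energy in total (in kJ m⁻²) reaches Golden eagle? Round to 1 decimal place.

1129.4 kJ m⁻²

Pathway 1: 56600 × 0.2 × 0.1 × 0.18 = 203.76 kJ m⁻²
Pathway 2: 637500 × 0.11 × 0.11 × 0.12 = 925.65 kJ m⁻²
Total at Golden eagle: 203.76 + 925.65 = 1129.41 kJ m⁻²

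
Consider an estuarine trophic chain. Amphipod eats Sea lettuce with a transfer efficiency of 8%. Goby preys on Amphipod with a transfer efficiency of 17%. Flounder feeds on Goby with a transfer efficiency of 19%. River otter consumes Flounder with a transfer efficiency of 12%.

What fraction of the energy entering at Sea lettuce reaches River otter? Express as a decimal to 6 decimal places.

0.000310

Product of link efficiencies: 0.08 × 0.17 × 0.19 × 0.12 = 0.00031008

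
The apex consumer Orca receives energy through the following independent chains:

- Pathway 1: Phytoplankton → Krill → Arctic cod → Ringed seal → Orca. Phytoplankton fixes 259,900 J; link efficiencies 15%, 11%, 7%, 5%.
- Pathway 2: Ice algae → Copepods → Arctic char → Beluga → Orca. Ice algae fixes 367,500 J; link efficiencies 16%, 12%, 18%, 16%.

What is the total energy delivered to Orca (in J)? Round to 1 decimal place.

218.2 J

Pathway 1: 259900 × 0.15 × 0.11 × 0.07 × 0.05 = 15.009225 J
Pathway 2: 367500 × 0.16 × 0.12 × 0.18 × 0.16 = 203.2128 J
Total at Orca: 15.009225 + 203.2128 = 218.222025 J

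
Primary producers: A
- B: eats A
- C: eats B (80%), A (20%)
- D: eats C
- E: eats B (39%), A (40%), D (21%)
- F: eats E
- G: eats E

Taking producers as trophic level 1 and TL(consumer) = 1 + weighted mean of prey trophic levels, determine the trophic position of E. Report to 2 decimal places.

2.98

B: 1 + 1 = 2
C: 1 + (0.8×2 + 0.2×1) = 2.8
D: 1 + 2.8 = 3.8
E: 1 + (0.39×2 + 0.4×1 + 0.21×3.8) = 2.978
F: 1 + 2.978 = 3.978
G: 1 + 2.978 = 3.978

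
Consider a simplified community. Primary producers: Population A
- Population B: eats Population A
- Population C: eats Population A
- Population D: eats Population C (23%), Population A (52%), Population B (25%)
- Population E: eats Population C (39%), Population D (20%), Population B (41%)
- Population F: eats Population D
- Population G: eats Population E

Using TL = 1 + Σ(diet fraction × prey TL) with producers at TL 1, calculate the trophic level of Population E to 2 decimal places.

3.10

Population B: 1 + 1 = 2
Population C: 1 + 1 = 2
Population D: 1 + (0.23×2 + 0.52×1 + 0.25×2) = 2.48
Population E: 1 + (0.39×2 + 0.2×2.48 + 0.41×2) = 3.096
Population F: 1 + 2.48 = 3.48
Population G: 1 + 3.096 = 4.096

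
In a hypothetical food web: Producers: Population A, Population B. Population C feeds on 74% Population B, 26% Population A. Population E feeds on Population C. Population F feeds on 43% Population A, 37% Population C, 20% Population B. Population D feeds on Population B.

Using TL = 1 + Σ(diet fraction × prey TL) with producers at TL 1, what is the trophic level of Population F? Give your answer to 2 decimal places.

2.37

Population C: 1 + (0.74×1 + 0.26×1) = 2
Population D: 1 + 1 = 2
Population E: 1 + 2 = 3
Population F: 1 + (0.43×1 + 0.37×2 + 0.2×1) = 2.37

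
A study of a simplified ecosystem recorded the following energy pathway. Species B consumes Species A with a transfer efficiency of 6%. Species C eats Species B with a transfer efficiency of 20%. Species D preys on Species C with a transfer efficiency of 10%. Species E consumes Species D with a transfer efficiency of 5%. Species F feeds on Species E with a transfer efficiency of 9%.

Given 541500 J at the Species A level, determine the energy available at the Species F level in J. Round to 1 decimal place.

Species B: 541500 × 0.06 = 32490 J
Species C: 32490 × 0.2 = 6498 J
Species D: 6498 × 0.1 = 649.8 J
Species E: 649.8 × 0.05 = 32.49 J
Species F: 32.49 × 0.09 = 2.9241 J

2.9 J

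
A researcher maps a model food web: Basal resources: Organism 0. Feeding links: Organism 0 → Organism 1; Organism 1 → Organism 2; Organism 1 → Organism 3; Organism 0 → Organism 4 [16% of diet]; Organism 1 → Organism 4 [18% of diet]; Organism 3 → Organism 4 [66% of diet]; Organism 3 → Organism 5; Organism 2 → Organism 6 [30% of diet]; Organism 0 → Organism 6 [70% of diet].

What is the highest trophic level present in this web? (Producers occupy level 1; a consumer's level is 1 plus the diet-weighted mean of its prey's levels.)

Organism 1: 1 + 1 = 2
Organism 2: 1 + 2 = 3
Organism 3: 1 + 2 = 3
Organism 4: 1 + (0.16×1 + 0.18×2 + 0.66×3) = 3.5
Organism 5: 1 + 3 = 4
Organism 6: 1 + (0.3×3 + 0.7×1) = 2.6

4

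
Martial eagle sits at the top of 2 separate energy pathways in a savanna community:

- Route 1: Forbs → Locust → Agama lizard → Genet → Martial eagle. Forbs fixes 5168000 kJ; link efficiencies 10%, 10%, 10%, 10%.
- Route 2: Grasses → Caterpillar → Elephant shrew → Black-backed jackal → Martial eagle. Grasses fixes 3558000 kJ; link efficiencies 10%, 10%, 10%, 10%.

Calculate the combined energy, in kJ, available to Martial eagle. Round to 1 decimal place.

872.6 kJ

Route 1: 5168000 × 0.1 × 0.1 × 0.1 × 0.1 = 516.8 kJ
Route 2: 3558000 × 0.1 × 0.1 × 0.1 × 0.1 = 355.8 kJ
Total at Martial eagle: 516.8 + 355.8 = 872.6 kJ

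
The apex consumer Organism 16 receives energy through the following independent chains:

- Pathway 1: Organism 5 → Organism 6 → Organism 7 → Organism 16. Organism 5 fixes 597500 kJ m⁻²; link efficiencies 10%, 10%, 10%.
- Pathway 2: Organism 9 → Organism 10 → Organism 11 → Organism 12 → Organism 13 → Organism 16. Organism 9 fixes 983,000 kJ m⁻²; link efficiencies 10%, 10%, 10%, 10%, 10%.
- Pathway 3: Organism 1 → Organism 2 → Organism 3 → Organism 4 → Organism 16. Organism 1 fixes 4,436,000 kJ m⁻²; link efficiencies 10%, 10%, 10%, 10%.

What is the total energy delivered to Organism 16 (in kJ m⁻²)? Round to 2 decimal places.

1050.93 kJ m⁻²

Pathway 1: 597500 × 0.1 × 0.1 × 0.1 = 597.5 kJ m⁻²
Pathway 2: 983000 × 0.1 × 0.1 × 0.1 × 0.1 × 0.1 = 9.83 kJ m⁻²
Pathway 3: 4436000 × 0.1 × 0.1 × 0.1 × 0.1 = 443.6 kJ m⁻²
Total at Organism 16: 597.5 + 9.83 + 443.6 = 1050.93 kJ m⁻²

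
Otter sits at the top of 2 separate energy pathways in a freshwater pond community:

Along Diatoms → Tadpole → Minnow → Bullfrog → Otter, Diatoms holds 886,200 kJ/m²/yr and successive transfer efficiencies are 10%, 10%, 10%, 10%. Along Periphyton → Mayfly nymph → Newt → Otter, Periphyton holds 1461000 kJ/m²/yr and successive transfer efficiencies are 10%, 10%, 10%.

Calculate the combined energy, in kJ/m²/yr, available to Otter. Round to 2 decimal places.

Via Diatoms: 886200 × 0.1 × 0.1 × 0.1 × 0.1 = 88.62 kJ/m²/yr
Via Periphyton: 1461000 × 0.1 × 0.1 × 0.1 = 1461 kJ/m²/yr
Total at Otter: 88.62 + 1461 = 1549.62 kJ/m²/yr

1549.62 kJ/m²/yr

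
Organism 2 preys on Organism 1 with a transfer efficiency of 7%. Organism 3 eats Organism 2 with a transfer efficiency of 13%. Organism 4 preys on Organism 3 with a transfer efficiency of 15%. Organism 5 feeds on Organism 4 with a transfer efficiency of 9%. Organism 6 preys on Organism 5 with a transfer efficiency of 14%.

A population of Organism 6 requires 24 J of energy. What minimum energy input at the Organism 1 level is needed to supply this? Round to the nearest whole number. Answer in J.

Cumulative transfer efficiency: 0.07 × 0.13 × 0.15 × 0.09 × 0.14 = 0.000017199
Organism 1 energy = 24 / 0.000017199 = 1395430 J

1395430 J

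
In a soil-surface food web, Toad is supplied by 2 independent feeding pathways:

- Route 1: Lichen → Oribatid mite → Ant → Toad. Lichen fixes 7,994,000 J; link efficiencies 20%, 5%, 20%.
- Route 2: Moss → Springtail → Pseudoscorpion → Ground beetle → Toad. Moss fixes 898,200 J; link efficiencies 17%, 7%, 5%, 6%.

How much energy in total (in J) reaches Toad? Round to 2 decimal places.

16020.07 J

Route 1: 7994000 × 0.2 × 0.05 × 0.2 = 15988 J
Route 2: 898200 × 0.17 × 0.07 × 0.05 × 0.06 = 32.06574 J
Total at Toad: 15988 + 32.06574 = 16020.06574 J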